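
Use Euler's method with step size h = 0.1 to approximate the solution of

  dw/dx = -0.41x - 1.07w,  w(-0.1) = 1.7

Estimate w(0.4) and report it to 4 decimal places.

0.9451

Euler: w_{n+1} = w_n + h·f(x_n, w_n).
x=-0.100000, w=1.700000: f=-1.778000 → w ← 1.700000 + 0.1·(-1.778000) = 1.522200
x=0.000000, w=1.522200: f=-1.628754 → w ← 1.522200 + 0.1·(-1.628754) = 1.359325
x=0.100000, w=1.359325: f=-1.495477 → w ← 1.359325 + 0.1·(-1.495477) = 1.209777
x=0.200000, w=1.209777: f=-1.376461 → w ← 1.209777 + 0.1·(-1.376461) = 1.072131
x=0.300000, w=1.072131: f=-1.270180 → w ← 1.072131 + 0.1·(-1.270180) = 0.945113
w(0.4) ≈ 0.9451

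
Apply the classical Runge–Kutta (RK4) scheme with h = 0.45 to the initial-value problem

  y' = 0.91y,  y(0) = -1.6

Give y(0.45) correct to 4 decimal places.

RK4: k1 = f(x_n, y_n); k2 = f(x_n + h/2, y_n + (h/2)·k1); k3 = f(x_n + h/2, y_n + (h/2)·k2); k4 = f(x_n + h, y_n + h·k3); y_{n+1} = y_n + (h/6)·(k1 + 2k2 + 2k3 + k4).
x=0.000000, y=-1.600000:
  k1 = f(0.000000, -1.600000) = -1.456000
  k2 = f(0.225000, -1.927600) = -1.754116
  k3 = f(0.225000, -1.994676) = -1.815155
  k4 = f(0.450000, -2.416820) = -2.199306
  y ← -1.600000 + (0.45/6)·(k1 + 2k2 + 2k3 + k4) = -2.409539
y(0.45) ≈ -2.4095

-2.4095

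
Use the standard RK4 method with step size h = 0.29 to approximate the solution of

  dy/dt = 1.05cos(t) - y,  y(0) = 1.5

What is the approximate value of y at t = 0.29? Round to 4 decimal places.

RK4: k1 = f(t_n, y_n); k2 = f(t_n + h/2, y_n + (h/2)·k1); k3 = f(t_n + h/2, y_n + (h/2)·k2); k4 = f(t_n + h, y_n + h·k3); y_{n+1} = y_n + (h/6)·(k1 + 2k2 + 2k3 + k4).
t=0.000000, y=1.500000:
  k1 = f(0.000000, 1.500000) = -0.450000
  k2 = f(0.145000, 1.434750) = -0.395769
  k3 = f(0.145000, 1.442614) = -0.403632
  k4 = f(0.290000, 1.382947) = -0.376791
  y ← 1.500000 + (0.29/6)·(k1 + 2k2 + 2k3 + k4) = 1.382763
y(0.29) ≈ 1.3828

1.3828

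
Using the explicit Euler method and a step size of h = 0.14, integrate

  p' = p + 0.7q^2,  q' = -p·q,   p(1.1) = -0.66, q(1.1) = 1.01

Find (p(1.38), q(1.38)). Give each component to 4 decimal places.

Euler on (p,q): p_{n+1} = p_n + h·p', q_{n+1} = q_n + h·q'.
1.100000: (-0.660000, 1.010000); f=(0.054070, 0.666600) → (-0.652430, 1.103324)
1.240000: (-0.652430, 1.103324); f=(0.199696, 0.719842) → (-0.624473, 1.204102)
(p(1.38), q(1.38)) ≈ (-0.6245, 1.2041)

-0.6245, 1.2041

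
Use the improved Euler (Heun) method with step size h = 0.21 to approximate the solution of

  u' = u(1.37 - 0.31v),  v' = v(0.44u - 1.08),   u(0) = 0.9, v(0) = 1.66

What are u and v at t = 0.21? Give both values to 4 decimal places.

Heun on (u,v): k1 = f(t_n, state_n); k2 = f(t_n + h, state_n + h·k1); state_{n+1} = state_n + (h/2)·(k1 + k2).
0.000000: (0.900000, 1.660000)
  k1 = (0.769860, -1.135440)
  predictor → (1.061671, 1.421558)
  k2 = (0.986629, -0.871223)
  → (1.084431, 1.449300)
(u(0.21), v(0.21)) ≈ (1.0844, 1.4493)

1.0844, 1.4493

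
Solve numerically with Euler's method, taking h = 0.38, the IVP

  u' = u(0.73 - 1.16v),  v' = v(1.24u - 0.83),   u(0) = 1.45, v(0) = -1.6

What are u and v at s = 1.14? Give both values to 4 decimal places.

Euler on (u,v): u_{n+1} = u_n + h·u', v_{n+1} = v_n + h·v'.
0.000000: (1.450000, -1.600000); f=(3.749700, -1.548800) → (2.874886, -2.188544)
0.380000: (2.874886, -2.188544); f=(9.397172, -5.985358) → (6.445811, -4.462980)
0.760000: (6.445811, -4.462980); f=(38.075775, -31.967461) → (20.914606, -16.610615)
(u(1.14), v(1.14)) ≈ (20.9146, -16.6106)

20.9146, -16.6106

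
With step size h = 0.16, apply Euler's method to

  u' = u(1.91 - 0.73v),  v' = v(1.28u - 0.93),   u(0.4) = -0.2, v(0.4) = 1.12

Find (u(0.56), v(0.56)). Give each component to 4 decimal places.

Euler on (u,v): u_{n+1} = u_n + h·u', v_{n+1} = v_n + h·v'.
0.400000: (-0.200000, 1.120000); f=(-0.218480, -1.328320) → (-0.234957, 0.907469)
(u(0.56), v(0.56)) ≈ (-0.2350, 0.9075)

-0.2350, 0.9075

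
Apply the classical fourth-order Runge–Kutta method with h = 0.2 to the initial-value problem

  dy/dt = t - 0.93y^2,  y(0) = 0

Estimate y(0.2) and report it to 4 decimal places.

RK4: k1 = f(t_n, y_n); k2 = f(t_n + h/2, y_n + (h/2)·k1); k3 = f(t_n + h/2, y_n + (h/2)·k2); k4 = f(t_n + h, y_n + h·k3); y_{n+1} = y_n + (h/6)·(k1 + 2k2 + 2k3 + k4).
t=0.000000, y=0.000000:
  k1 = f(0.000000, 0.000000) = 0.000000
  k2 = f(0.100000, 0.000000) = 0.100000
  k3 = f(0.100000, 0.010000) = 0.099907
  k4 = f(0.200000, 0.019981) = 0.199629
  y ← 0.000000 + (0.2/6)·(k1 + 2k2 + 2k3 + k4) = 0.019981
y(0.2) ≈ 0.0200

0.0200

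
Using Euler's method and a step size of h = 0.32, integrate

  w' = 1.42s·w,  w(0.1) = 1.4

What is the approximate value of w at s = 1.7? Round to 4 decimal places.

Euler: w_{n+1} = w_n + h·f(s_n, w_n).
s=0.100000, w=1.400000: f=0.198800 → w ← 1.400000 + 0.32·0.198800 = 1.463616
s=0.420000, w=1.463616: f=0.872901 → w ← 1.463616 + 0.32·0.872901 = 1.742944
s=0.740000, w=1.742944: f=1.831486 → w ← 1.742944 + 0.32·1.831486 = 2.329020
s=1.060000, w=2.329020: f=3.505640 → w ← 2.329020 + 0.32·3.505640 = 3.450825
s=1.380000, w=3.450825: f=6.762236 → w ← 3.450825 + 0.32·6.762236 = 5.614740
w(1.7) ≈ 5.6147

5.6147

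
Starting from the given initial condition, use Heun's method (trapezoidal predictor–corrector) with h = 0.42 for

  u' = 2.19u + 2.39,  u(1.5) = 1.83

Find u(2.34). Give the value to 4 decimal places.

14.9432

Heun: k1 = f(t_n, u_n); k2 = f(t_n + h, u_n + h·k1); u_{n+1} = u_n + (h/2)·(k1 + k2).
t=1.500000, u=1.830000:
  k1 = f(1.500000, 1.830000) = 6.397700
  k2 = f(1.920000, 4.517034) = 12.282304
  u ← 1.830000 + (0.42/2)·(6.397700 + 12.282304) = 5.752801
t=1.920000, u=5.752801:
  k1 = f(1.920000, 5.752801) = 14.988634
  k2 = f(2.340000, 12.048027) = 28.775180
  u ← 5.752801 + (0.42/2)·(14.988634 + 28.775180) = 14.943202
u(2.34) ≈ 14.9432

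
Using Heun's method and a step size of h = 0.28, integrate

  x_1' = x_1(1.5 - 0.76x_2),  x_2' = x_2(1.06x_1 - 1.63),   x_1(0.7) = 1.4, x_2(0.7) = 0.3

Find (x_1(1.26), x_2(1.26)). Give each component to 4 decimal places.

2.8076, 0.3903

Heun on (x_1,x_2): k1 = f(s_n, state_n); k2 = f(s_n + h, state_n + h·k1); state_{n+1} = state_n + (h/2)·(k1 + k2).
0.700000: (1.400000, 0.300000)
  k1 = (1.780800, -0.043800)
  predictor → (1.898624, 0.287736)
  k2 = (2.432746, 0.110071)
  → (1.989896, 0.309278)
0.980000: (1.989896, 0.309278)
  k1 = (2.517117, 0.148234)
  predictor → (2.694689, 0.350783)
  k2 = (3.323642, 0.430190)
  → (2.807603, 0.390257)
(x_1(1.26), x_2(1.26)) ≈ (2.8076, 0.3903)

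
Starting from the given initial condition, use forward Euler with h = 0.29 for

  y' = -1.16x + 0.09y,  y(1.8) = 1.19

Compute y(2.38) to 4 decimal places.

-0.0715

Euler: y_{n+1} = y_n + h·f(x_n, y_n).
x=1.800000, y=1.190000: f=-1.980900 → y ← 1.190000 + 0.29·(-1.980900) = 0.615539
x=2.090000, y=0.615539: f=-2.369001 → y ← 0.615539 + 0.29·(-2.369001) = -0.071471
y(2.38) ≈ -0.0715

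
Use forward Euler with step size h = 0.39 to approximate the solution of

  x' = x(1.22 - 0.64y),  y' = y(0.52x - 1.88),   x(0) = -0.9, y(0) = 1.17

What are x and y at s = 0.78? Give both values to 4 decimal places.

Euler on (x,y): x_{n+1} = x_n + h·x', y_{n+1} = y_n + h·y'.
0.000000: (-0.900000, 1.170000); f=(-0.424080, -2.747160) → (-1.065391, 0.098608)
0.390000: (-1.065391, 0.098608); f=(-1.232542, -0.240011) → (-1.546082, 0.005003)
(x(0.78), y(0.78)) ≈ (-1.5461, 0.0050)

-1.5461, 0.0050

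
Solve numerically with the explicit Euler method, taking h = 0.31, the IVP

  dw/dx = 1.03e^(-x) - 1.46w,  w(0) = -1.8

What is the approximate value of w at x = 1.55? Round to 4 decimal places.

Euler: w_{n+1} = w_n + h·f(x_n, w_n).
x=0.000000, w=-1.800000: f=3.658000 → w ← -1.800000 + 0.31·3.658000 = -0.666020
x=0.310000, w=-0.666020: f=1.727840 → w ← -0.666020 + 0.31·1.727840 = -0.130390
x=0.620000, w=-0.130390: f=0.744452 → w ← -0.130390 + 0.31·0.744452 = 0.100390
x=0.930000, w=0.100390: f=0.259820 → w ← 0.100390 + 0.31·0.259820 = 0.180935
x=1.240000, w=0.180935: f=0.033901 → w ← 0.180935 + 0.31·0.033901 = 0.191444
w(1.55) ≈ 0.1914

0.1914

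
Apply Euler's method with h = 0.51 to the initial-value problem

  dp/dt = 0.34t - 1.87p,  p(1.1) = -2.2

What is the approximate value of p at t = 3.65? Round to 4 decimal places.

Euler: p_{n+1} = p_n + h·f(t_n, p_n).
t=1.100000, p=-2.200000: f=4.488000 → p ← -2.200000 + 0.51·4.488000 = 0.088880
t=1.610000, p=0.088880: f=0.381194 → p ← 0.088880 + 0.51·0.381194 = 0.283289
t=2.120000, p=0.283289: f=0.191049 → p ← 0.283289 + 0.51·0.191049 = 0.380724
t=2.630000, p=0.380724: f=0.182246 → p ← 0.380724 + 0.51·0.182246 = 0.473670
t=3.140000, p=0.473670: f=0.181838 → p ← 0.473670 + 0.51·0.181838 = 0.566407
p(3.65) ≈ 0.5664

0.5664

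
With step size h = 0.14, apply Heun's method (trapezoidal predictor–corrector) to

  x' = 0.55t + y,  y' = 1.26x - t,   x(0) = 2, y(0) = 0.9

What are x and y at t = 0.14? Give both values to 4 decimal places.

2.1561, 1.2541

Heun on (x,y): k1 = f(t_n, state_n); k2 = f(t_n + h, state_n + h·k1); state_{n+1} = state_n + (h/2)·(k1 + k2).
0.000000: (2.000000, 0.900000)
  k1 = (0.900000, 2.520000)
  predictor → (2.126000, 1.252800)
  k2 = (1.329800, 2.538760)
  → (2.156086, 1.254113)
(x(0.14), y(0.14)) ≈ (2.1561, 1.2541)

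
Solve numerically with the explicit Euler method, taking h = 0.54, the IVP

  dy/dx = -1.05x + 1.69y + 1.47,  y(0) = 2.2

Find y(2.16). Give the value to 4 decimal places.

Euler: y_{n+1} = y_n + h·f(x_n, y_n).
x=0.000000, y=2.200000: f=5.188000 → y ← 2.200000 + 0.54·5.188000 = 5.001520
x=0.540000, y=5.001520: f=9.355569 → y ← 5.001520 + 0.54·9.355569 = 10.053527
x=1.080000, y=10.053527: f=17.326461 → y ← 10.053527 + 0.54·17.326461 = 19.409816
x=1.620000, y=19.409816: f=32.571589 → y ← 19.409816 + 0.54·32.571589 = 36.998474
y(2.16) ≈ 36.9985

36.9985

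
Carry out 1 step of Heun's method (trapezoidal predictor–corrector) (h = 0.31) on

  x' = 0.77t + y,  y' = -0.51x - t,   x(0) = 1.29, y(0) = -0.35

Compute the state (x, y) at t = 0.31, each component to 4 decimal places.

1.1869, -0.5934

Heun on (x,y): k1 = f(t_n, state_n); k2 = f(t_n + h, state_n + h·k1); state_{n+1} = state_n + (h/2)·(k1 + k2).
0.000000: (1.290000, -0.350000)
  k1 = (-0.350000, -0.657900)
  predictor → (1.181500, -0.553949)
  k2 = (-0.315249, -0.912565)
  → (1.186886, -0.593422)
(x(0.31), y(0.31)) ≈ (1.1869, -0.5934)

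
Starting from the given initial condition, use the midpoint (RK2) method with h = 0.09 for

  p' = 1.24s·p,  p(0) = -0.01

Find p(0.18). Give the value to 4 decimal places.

Midpoint: k1 = f(s_n, p_n); k2 = f(s_n + h/2, p_n + (h/2)·k1); p_{n+1} = p_n + h·k2.
s=0.000000, p=-0.010000:
  k1 = f(0.000000, -0.010000) = 0.000000
  k2 = f(0.045000, -0.010000) = -0.000558
  p ← -0.010000 + 0.09·(-0.000558) = -0.010050
s=0.090000, p=-0.010050:
  k1 = f(0.090000, -0.010050) = -0.001122
  k2 = f(0.135000, -0.010101) = -0.001691
  p ← -0.010050 + 0.09·(-0.001691) = -0.010202
p(0.18) ≈ -0.0102

-0.0102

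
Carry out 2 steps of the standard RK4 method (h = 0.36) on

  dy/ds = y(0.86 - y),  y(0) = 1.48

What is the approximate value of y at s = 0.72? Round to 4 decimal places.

1.1106

RK4: k1 = f(s_n, y_n); k2 = f(s_n + h/2, y_n + (h/2)·k1); k3 = f(s_n + h/2, y_n + (h/2)·k2); k4 = f(s_n + h, y_n + h·k3); y_{n+1} = y_n + (h/6)·(k1 + 2k2 + 2k3 + k4).
s=0.000000, y=1.480000:
  k1 = f(0.000000, 1.480000) = -0.917600
  k2 = f(0.180000, 1.314832) = -0.598028
  k3 = f(0.180000, 1.372355) = -0.703133
  k4 = f(0.360000, 1.226872) = -0.450105
  y ← 1.480000 + (0.36/6)·(k1 + 2k2 + 2k3 + k4) = 1.241798
s=0.360000, y=1.241798:
  k1 = f(0.360000, 1.241798) = -0.474117
  k2 = f(0.540000, 1.156457) = -0.342840
  k3 = f(0.540000, 1.180087) = -0.377731
  k4 = f(0.720000, 1.105815) = -0.271826
  y ← 1.241798 + (0.36/6)·(k1 + 2k2 + 2k3 + k4) = 1.110573
y(0.72) ≈ 1.1106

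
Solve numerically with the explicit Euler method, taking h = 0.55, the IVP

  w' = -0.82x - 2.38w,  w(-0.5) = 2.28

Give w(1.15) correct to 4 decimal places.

-0.3094

Euler: w_{n+1} = w_n + h·f(x_n, w_n).
x=-0.500000, w=2.280000: f=-5.016400 → w ← 2.280000 + 0.55·(-5.016400) = -0.479020
x=0.050000, w=-0.479020: f=1.099068 → w ← -0.479020 + 0.55·1.099068 = 0.125467
x=0.600000, w=0.125467: f=-0.790612 → w ← 0.125467 + 0.55·(-0.790612) = -0.309369
w(1.15) ≈ -0.3094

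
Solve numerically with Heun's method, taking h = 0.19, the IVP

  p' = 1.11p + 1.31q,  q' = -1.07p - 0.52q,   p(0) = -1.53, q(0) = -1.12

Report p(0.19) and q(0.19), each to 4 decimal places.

-2.1424, -0.6580

Heun on (p,q): k1 = f(s_n, state_n); k2 = f(s_n + h, state_n + h·k1); state_{n+1} = state_n + (h/2)·(k1 + k2).
0.000000: (-1.530000, -1.120000)
  k1 = (-3.165500, 2.219500)
  predictor → (-2.131445, -0.698295)
  k2 = (-3.280670, 2.643760)
  → (-2.142386, -0.657990)
(p(0.19), q(0.19)) ≈ (-2.1424, -0.6580)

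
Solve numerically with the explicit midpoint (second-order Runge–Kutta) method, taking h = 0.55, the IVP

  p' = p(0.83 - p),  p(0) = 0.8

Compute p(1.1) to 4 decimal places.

0.8172

Midpoint: k1 = f(t_n, p_n); k2 = f(t_n + h/2, p_n + (h/2)·k1); p_{n+1} = p_n + h·k2.
t=0.000000, p=0.800000:
  k1 = f(0.000000, 0.800000) = 0.024000
  k2 = f(0.275000, 0.806600) = 0.018874
  p ← 0.800000 + 0.55·0.018874 = 0.810381
t=0.550000, p=0.810381:
  k1 = f(0.550000, 0.810381) = 0.015899
  k2 = f(0.825000, 0.814753) = 0.012422
  p ← 0.810381 + 0.55·0.012422 = 0.817213
p(1.1) ≈ 0.8172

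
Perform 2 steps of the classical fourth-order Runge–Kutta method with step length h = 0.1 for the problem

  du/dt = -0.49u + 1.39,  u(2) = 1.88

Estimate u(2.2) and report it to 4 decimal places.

1.9693

RK4: k1 = f(t_n, u_n); k2 = f(t_n + h/2, u_n + (h/2)·k1); k3 = f(t_n + h/2, u_n + (h/2)·k2); k4 = f(t_n + h, u_n + h·k3); u_{n+1} = u_n + (h/6)·(k1 + 2k2 + 2k3 + k4).
t=2.000000, u=1.880000:
  k1 = f(2.000000, 1.880000) = 0.468800
  k2 = f(2.050000, 1.903440) = 0.457314
  k3 = f(2.050000, 1.902866) = 0.457596
  k4 = f(2.100000, 1.925760) = 0.446378
  u ← 1.880000 + (0.1/6)·(k1 + 2k2 + 2k3 + k4) = 1.925750
t=2.100000, u=1.925750:
  k1 = f(2.100000, 1.925750) = 0.446383
  k2 = f(2.150000, 1.948069) = 0.435446
  k3 = f(2.150000, 1.947522) = 0.435714
  k4 = f(2.200000, 1.969321) = 0.425033
  u ← 1.925750 + (0.1/6)·(k1 + 2k2 + 2k3 + k4) = 1.969312
u(2.2) ≈ 1.9693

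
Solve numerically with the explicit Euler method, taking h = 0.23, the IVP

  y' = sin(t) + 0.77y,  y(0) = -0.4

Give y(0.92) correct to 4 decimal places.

-0.4287

Euler: y_{n+1} = y_n + h·f(t_n, y_n).
t=0.000000, y=-0.400000: f=-0.308000 → y ← -0.400000 + 0.23·(-0.308000) = -0.470840
t=0.230000, y=-0.470840: f=-0.134569 → y ← -0.470840 + 0.23·(-0.134569) = -0.501791
t=0.460000, y=-0.501791: f=0.057569 → y ← -0.501791 + 0.23·0.057569 = -0.488550
t=0.690000, y=-0.488550: f=0.260354 → y ← -0.488550 + 0.23·0.260354 = -0.428669
y(0.92) ≈ -0.4287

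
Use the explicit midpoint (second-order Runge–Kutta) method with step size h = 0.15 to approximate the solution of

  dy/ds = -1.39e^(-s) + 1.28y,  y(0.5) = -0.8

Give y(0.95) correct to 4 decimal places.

-1.8392

Midpoint: k1 = f(s_n, y_n); k2 = f(s_n + h/2, y_n + (h/2)·k1); y_{n+1} = y_n + h·k2.
s=0.500000, y=-0.800000:
  k1 = f(0.500000, -0.800000) = -1.867078
  k2 = f(0.575000, -0.940031) = -1.985399
  y ← -0.800000 + 0.15·(-1.985399) = -1.097810
s=0.650000, y=-1.097810:
  k1 = f(0.650000, -1.097810) = -2.130840
  k2 = f(0.725000, -1.257623) = -2.282968
  y ← -1.097810 + 0.15·(-2.282968) = -1.440255
s=0.800000, y=-1.440255:
  k1 = f(0.800000, -1.440255) = -2.468094
  k2 = f(0.875000, -1.625362) = -2.659902
  y ← -1.440255 + 0.15·(-2.659902) = -1.839240
y(0.95) ≈ -1.8392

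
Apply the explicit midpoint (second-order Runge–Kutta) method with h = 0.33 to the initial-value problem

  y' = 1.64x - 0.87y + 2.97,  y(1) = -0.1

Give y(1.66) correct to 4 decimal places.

2.5382

Midpoint: k1 = f(x_n, y_n); k2 = f(x_n + h/2, y_n + (h/2)·k1); y_{n+1} = y_n + h·k2.
x=1.000000, y=-0.100000:
  k1 = f(1.000000, -0.100000) = 4.697000
  k2 = f(1.165000, 0.675005) = 4.293346
  y ← -0.100000 + 0.33·4.293346 = 1.316804
x=1.330000, y=1.316804:
  k1 = f(1.330000, 1.316804) = 4.005580
  k2 = f(1.495000, 1.977725) = 3.701179
  y ← 1.316804 + 0.33·3.701179 = 2.538193
y(1.66) ≈ 2.5382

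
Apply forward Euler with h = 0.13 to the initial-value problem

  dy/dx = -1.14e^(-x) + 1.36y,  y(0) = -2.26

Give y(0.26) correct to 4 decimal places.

-3.4343

Euler: y_{n+1} = y_n + h·f(x_n, y_n).
x=0.000000, y=-2.260000: f=-4.213600 → y ← -2.260000 + 0.13·(-4.213600) = -2.807768
x=0.130000, y=-2.807768: f=-4.819593 → y ← -2.807768 + 0.13·(-4.819593) = -3.434315
y(0.26) ≈ -3.4343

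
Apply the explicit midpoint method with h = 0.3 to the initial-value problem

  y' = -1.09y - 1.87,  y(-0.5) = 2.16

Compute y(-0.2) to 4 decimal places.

Midpoint: k1 = f(s_n, y_n); k2 = f(s_n + h/2, y_n + (h/2)·k1); y_{n+1} = y_n + h·k2.
s=-0.500000, y=2.160000:
  k1 = f(-0.500000, 2.160000) = -4.224400
  k2 = f(-0.350000, 1.526340) = -3.533711
  y ← 2.160000 + 0.3·(-3.533711) = 1.099887
y(-0.2) ≈ 1.0999

1.0999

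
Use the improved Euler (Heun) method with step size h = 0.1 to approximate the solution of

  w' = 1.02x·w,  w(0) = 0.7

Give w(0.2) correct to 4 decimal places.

0.7144

Heun: k1 = f(x_n, w_n); k2 = f(x_n + h, w_n + h·k1); w_{n+1} = w_n + (h/2)·(k1 + k2).
x=0.000000, w=0.700000:
  k1 = f(0.000000, 0.700000) = 0.000000
  k2 = f(0.100000, 0.700000) = 0.071400
  w ← 0.700000 + (0.1/2)·(0.000000 + 0.071400) = 0.703570
x=0.100000, w=0.703570:
  k1 = f(0.100000, 0.703570) = 0.071764
  k2 = f(0.200000, 0.710746) = 0.144992
  w ← 0.703570 + (0.1/2)·(0.071764 + 0.144992) = 0.714408
w(0.2) ≈ 0.7144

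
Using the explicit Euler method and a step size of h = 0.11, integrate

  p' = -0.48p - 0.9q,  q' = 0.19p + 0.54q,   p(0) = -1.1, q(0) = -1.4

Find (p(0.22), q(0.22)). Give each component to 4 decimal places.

Euler on (p,q): p_{n+1} = p_n + h·p', q_{n+1} = q_n + h·q'.
0.000000: (-1.100000, -1.400000); f=(1.788000, -0.965000) → (-0.903320, -1.506150)
0.110000: (-0.903320, -1.506150); f=(1.789129, -0.984952) → (-0.706516, -1.614495)
(p(0.22), q(0.22)) ≈ (-0.7065, -1.6145)

-0.7065, -1.6145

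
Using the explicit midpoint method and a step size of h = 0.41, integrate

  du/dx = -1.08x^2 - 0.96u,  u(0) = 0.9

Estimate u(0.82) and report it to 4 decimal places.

0.2553

Midpoint: k1 = f(x_n, u_n); k2 = f(x_n + h/2, u_n + (h/2)·k1); u_{n+1} = u_n + h·k2.
x=0.000000, u=0.900000:
  k1 = f(0.000000, 0.900000) = -0.864000
  k2 = f(0.205000, 0.722880) = -0.739352
  u ← 0.900000 + 0.41·(-0.739352) = 0.596866
x=0.410000, u=0.596866:
  k1 = f(0.410000, 0.596866) = -0.754539
  k2 = f(0.615000, 0.442185) = -0.832981
  u ← 0.596866 + 0.41·(-0.832981) = 0.255344
u(0.82) ≈ 0.2553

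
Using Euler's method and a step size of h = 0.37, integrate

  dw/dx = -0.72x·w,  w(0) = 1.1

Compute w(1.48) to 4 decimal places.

0.5607

Euler: w_{n+1} = w_n + h·f(x_n, w_n).
x=0.000000, w=1.100000: f=0.000000 → w ← 1.100000 + 0.37·0.000000 = 1.100000
x=0.370000, w=1.100000: f=-0.293040 → w ← 1.100000 + 0.37·(-0.293040) = 0.991575
x=0.740000, w=0.991575: f=-0.528311 → w ← 0.991575 + 0.37·(-0.528311) = 0.796100
x=1.110000, w=0.796100: f=-0.636243 → w ← 0.796100 + 0.37·(-0.636243) = 0.560690
w(1.48) ≈ 0.5607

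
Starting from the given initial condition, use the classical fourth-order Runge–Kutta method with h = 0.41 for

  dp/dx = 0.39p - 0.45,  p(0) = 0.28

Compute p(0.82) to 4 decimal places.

RK4: k1 = f(x_n, p_n); k2 = f(x_n + h/2, p_n + (h/2)·k1); k3 = f(x_n + h/2, p_n + (h/2)·k2); k4 = f(x_n + h, p_n + h·k3); p_{n+1} = p_n + (h/6)·(k1 + 2k2 + 2k3 + k4).
x=0.000000, p=0.280000:
  k1 = f(0.000000, 0.280000) = -0.340800
  k2 = f(0.205000, 0.210136) = -0.368047
  k3 = f(0.205000, 0.204550) = -0.370225
  k4 = f(0.410000, 0.128208) = -0.399999
  p ← 0.280000 + (0.41/6)·(k1 + 2k2 + 2k3 + k4) = 0.128482
x=0.410000, p=0.128482:
  k1 = f(0.410000, 0.128482) = -0.399892
  k2 = f(0.615000, 0.046504) = -0.431864
  k3 = f(0.615000, 0.039949) = -0.434420
  k4 = f(0.820000, -0.049631) = -0.469356
  p ← 0.128482 + (0.41/6)·(k1 + 2k2 + 2k3 + k4) = -0.049309
p(0.82) ≈ -0.0493

-0.0493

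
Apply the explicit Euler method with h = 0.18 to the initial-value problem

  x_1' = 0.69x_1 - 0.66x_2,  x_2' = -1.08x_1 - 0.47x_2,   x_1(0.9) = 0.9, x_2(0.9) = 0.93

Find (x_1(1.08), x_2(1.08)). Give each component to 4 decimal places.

Euler on (x_1,x_2): x_1_{n+1} = x_1_n + h·x_1', x_2_{n+1} = x_2_n + h·x_2'.
0.900000: (0.900000, 0.930000); f=(0.007200, -1.409100) → (0.901296, 0.676362)
(x_1(1.08), x_2(1.08)) ≈ (0.9013, 0.6764)

0.9013, 0.6764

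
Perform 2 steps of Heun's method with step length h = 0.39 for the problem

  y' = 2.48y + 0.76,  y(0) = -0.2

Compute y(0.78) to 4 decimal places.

0.3247

Heun: k1 = f(t_n, y_n); k2 = f(t_n + h, y_n + h·k1); y_{n+1} = y_n + (h/2)·(k1 + k2).
t=0.000000, y=-0.200000:
  k1 = f(0.000000, -0.200000) = 0.264000
  k2 = f(0.390000, -0.097040) = 0.519341
  y ← -0.200000 + (0.39/2)·(0.264000 + 0.519341) = -0.047249
t=0.390000, y=-0.047249:
  k1 = f(0.390000, -0.047249) = 0.642824
  k2 = f(0.780000, 0.203453) = 1.264563
  y ← -0.047249 + (0.39/2)·(0.642824 + 1.264563) = 0.324692
y(0.78) ≈ 0.3247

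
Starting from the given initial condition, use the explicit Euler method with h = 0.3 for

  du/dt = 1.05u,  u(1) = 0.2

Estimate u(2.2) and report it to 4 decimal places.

Euler: u_{n+1} = u_n + h·f(t_n, u_n).
t=1.000000, u=0.200000: f=0.210000 → u ← 0.200000 + 0.3·0.210000 = 0.263000
t=1.300000, u=0.263000: f=0.276150 → u ← 0.263000 + 0.3·0.276150 = 0.345845
t=1.600000, u=0.345845: f=0.363137 → u ← 0.345845 + 0.3·0.363137 = 0.454786
t=1.900000, u=0.454786: f=0.477525 → u ← 0.454786 + 0.3·0.477525 = 0.598044
u(2.2) ≈ 0.5980

0.5980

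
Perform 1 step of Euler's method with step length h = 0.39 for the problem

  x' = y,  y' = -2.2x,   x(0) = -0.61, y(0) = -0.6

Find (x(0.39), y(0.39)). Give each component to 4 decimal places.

Euler on (x,y): x_{n+1} = x_n + h·x', y_{n+1} = y_n + h·y'.
0.000000: (-0.610000, -0.600000); f=(-0.600000, 1.342000) → (-0.844000, -0.076620)
(x(0.39), y(0.39)) ≈ (-0.8440, -0.0766)

-0.8440, -0.0766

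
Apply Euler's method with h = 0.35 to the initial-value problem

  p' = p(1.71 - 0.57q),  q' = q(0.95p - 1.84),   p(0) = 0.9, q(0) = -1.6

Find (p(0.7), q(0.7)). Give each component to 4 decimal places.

Euler on (p,q): p_{n+1} = p_n + h·p', q_{n+1} = q_n + h·q'.
0.000000: (0.900000, -1.600000); f=(2.359800, 1.576000) → (1.725930, -1.048400)
0.350000: (1.725930, -1.048400); f=(3.982735, 0.210064) → (3.119887, -0.974878)
(p(0.7), q(0.7)) ≈ (3.1199, -0.9749)

3.1199, -0.9749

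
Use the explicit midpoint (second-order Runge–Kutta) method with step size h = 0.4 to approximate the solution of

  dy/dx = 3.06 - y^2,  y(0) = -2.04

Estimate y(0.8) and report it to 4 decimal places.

-7.6670

Midpoint: k1 = f(x_n, y_n); k2 = f(x_n + h/2, y_n + (h/2)·k1); y_{n+1} = y_n + h·k2.
x=0.000000, y=-2.040000:
  k1 = f(0.000000, -2.040000) = -1.101600
  k2 = f(0.200000, -2.260320) = -2.049047
  y ← -2.040000 + 0.4·(-2.049047) = -2.859619
x=0.400000, y=-2.859619:
  k1 = f(0.400000, -2.859619) = -5.117419
  k2 = f(0.600000, -3.883102) = -12.018484
  y ← -2.859619 + 0.4·(-12.018484) = -7.667012
y(0.8) ≈ -7.6670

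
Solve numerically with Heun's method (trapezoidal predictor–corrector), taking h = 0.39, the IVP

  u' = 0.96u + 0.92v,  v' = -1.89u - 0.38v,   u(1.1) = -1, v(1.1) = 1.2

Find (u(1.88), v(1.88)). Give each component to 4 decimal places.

Heun on (u,v): k1 = f(x_n, state_n); k2 = f(x_n + h, state_n + h·k1); state_{n+1} = state_n + (h/2)·(k1 + k2).
1.100000: (-1.000000, 1.200000)
  k1 = (0.144000, 1.434000)
  predictor → (-0.943840, 1.759260)
  k2 = (0.712433, 1.115339)
  → (-0.832996, 1.697121)
1.490000: (-0.832996, 1.697121)
  k1 = (0.761676, 0.929456)
  predictor → (-0.535942, 2.059609)
  k2 = (1.380336, 0.230279)
  → (-0.415303, 1.923269)
(u(1.88), v(1.88)) ≈ (-0.4153, 1.9233)

-0.4153, 1.9233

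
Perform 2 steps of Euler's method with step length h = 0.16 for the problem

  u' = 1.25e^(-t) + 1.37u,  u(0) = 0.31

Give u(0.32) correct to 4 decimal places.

0.8751

Euler: u_{n+1} = u_n + h·f(t_n, u_n).
t=0.000000, u=0.310000: f=1.674700 → u ← 0.310000 + 0.16·1.674700 = 0.577952
t=0.160000, u=0.577952: f=1.856974 → u ← 0.577952 + 0.16·1.856974 = 0.875068
u(0.32) ≈ 0.8751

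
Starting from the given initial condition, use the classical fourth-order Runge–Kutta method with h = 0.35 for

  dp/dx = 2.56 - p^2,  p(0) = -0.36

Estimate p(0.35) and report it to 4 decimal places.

0.5105

RK4: k1 = f(x_n, p_n); k2 = f(x_n + h/2, p_n + (h/2)·k1); k3 = f(x_n + h/2, p_n + (h/2)·k2); k4 = f(x_n + h, p_n + h·k3); p_{n+1} = p_n + (h/6)·(k1 + 2k2 + 2k3 + k4).
x=0.000000, p=-0.360000:
  k1 = f(0.000000, -0.360000) = 2.430400
  k2 = f(0.175000, 0.065320) = 2.555733
  k3 = f(0.175000, 0.087253) = 2.552387
  k4 = f(0.350000, 0.533335) = 2.275553
  p ← -0.360000 + (0.35/6)·(k1 + 2k2 + 2k3 + k4) = 0.510461
p(0.35) ≈ 0.5105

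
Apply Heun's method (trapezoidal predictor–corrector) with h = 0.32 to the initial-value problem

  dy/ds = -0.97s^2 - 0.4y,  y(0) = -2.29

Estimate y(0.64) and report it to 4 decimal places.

Heun: k1 = f(s_n, y_n); k2 = f(s_n + h, y_n + h·k1); y_{n+1} = y_n + (h/2)·(k1 + k2).
s=0.000000, y=-2.290000:
  k1 = f(0.000000, -2.290000) = 0.916000
  k2 = f(0.320000, -1.996880) = 0.699424
  y ← -2.290000 + (0.32/2)·(0.916000 + 0.699424) = -2.031532
s=0.320000, y=-2.031532:
  k1 = f(0.320000, -2.031532) = 0.713285
  k2 = f(0.640000, -1.803281) = 0.324000
  y ← -2.031532 + (0.32/2)·(0.713285 + 0.324000) = -1.865567
y(0.64) ≈ -1.8656

-1.8656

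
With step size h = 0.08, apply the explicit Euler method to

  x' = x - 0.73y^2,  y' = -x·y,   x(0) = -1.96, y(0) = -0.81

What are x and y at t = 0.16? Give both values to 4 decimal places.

Euler on (x,y): x_{n+1} = x_n + h·x', y_{n+1} = y_n + h·y'.
0.000000: (-1.960000, -0.810000); f=(-2.438953, -1.587600) → (-2.155116, -0.937008)
0.080000: (-2.155116, -0.937008); f=(-2.796045, -2.019361) → (-2.378800, -1.098557)
(x(0.16), y(0.16)) ≈ (-2.3788, -1.0986)

-2.3788, -1.0986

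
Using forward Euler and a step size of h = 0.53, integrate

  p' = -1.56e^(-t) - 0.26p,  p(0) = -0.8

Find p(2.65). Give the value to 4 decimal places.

-1.6076

Euler: p_{n+1} = p_n + h·f(t_n, p_n).
t=0.000000, p=-0.800000: f=-1.352000 → p ← -0.800000 + 0.53·(-1.352000) = -1.516560
t=0.530000, p=-1.516560: f=-0.523918 → p ← -1.516560 + 0.53·(-0.523918) = -1.794237
t=1.060000, p=-1.794237: f=-0.073970 → p ← -1.794237 + 0.53·(-0.073970) = -1.833440
t=1.590000, p=-1.833440: f=0.158571 → p ← -1.833440 + 0.53·0.158571 = -1.749398
t=2.120000, p=-1.749398: f=0.267594 → p ← -1.749398 + 0.53·0.267594 = -1.607573
p(2.65) ≈ -1.6076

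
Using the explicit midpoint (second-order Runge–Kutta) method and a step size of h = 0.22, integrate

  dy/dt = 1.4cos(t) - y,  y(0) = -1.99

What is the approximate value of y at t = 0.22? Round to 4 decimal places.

Midpoint: k1 = f(t_n, y_n); k2 = f(t_n + h/2, y_n + (h/2)·k1); y_{n+1} = y_n + h·k2.
t=0.000000, y=-1.990000:
  k1 = f(0.000000, -1.990000) = 3.390000
  k2 = f(0.110000, -1.617100) = 3.008639
  y ← -1.990000 + 0.22·3.008639 = -1.328100
y(0.22) ≈ -1.3281

-1.3281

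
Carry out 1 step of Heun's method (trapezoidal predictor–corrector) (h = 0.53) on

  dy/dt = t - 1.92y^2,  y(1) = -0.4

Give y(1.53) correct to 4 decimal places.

0.1885

Heun: k1 = f(t_n, y_n); k2 = f(t_n + h, y_n + h·k1); y_{n+1} = y_n + (h/2)·(k1 + k2).
t=1.000000, y=-0.400000:
  k1 = f(1.000000, -0.400000) = 0.692800
  k2 = f(1.530000, -0.032816) = 1.527932
  y ← -0.400000 + (0.53/2)·(0.692800 + 1.527932) = 0.188494
y(1.53) ≈ 0.1885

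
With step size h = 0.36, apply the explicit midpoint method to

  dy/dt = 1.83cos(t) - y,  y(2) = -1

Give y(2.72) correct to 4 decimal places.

Midpoint: k1 = f(t_n, y_n); k2 = f(t_n + h/2, y_n + (h/2)·k1); y_{n+1} = y_n + h·k2.
t=2.000000, y=-1.000000:
  k1 = f(2.000000, -1.000000) = 0.238451
  k2 = f(2.180000, -0.957079) = -0.090074
  y ← -1.000000 + 0.36·(-0.090074) = -1.032427
t=2.360000, y=-1.032427:
  k1 = f(2.360000, -1.032427) = -0.266494
  k2 = f(2.540000, -1.080395) = -0.428321
  y ← -1.032427 + 0.36·(-0.428321) = -1.186622
y(2.72) ≈ -1.1866

-1.1866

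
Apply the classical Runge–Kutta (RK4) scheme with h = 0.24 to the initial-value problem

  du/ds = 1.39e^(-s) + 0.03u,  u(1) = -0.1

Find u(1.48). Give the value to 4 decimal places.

RK4: k1 = f(s_n, u_n); k2 = f(s_n + h/2, u_n + (h/2)·k1); k3 = f(s_n + h/2, u_n + (h/2)·k2); k4 = f(s_n + h, u_n + h·k3); u_{n+1} = u_n + (h/6)·(k1 + 2k2 + 2k3 + k4).
s=1.000000, u=-0.100000:
  k1 = f(1.000000, -0.100000) = 0.508352
  k2 = f(1.120000, -0.038998) = 0.452359
  k3 = f(1.120000, -0.045717) = 0.452157
  k4 = f(1.240000, 0.008518) = 0.402500
  u ← -0.100000 + (0.24/6)·(k1 + 2k2 + 2k3 + k4) = 0.008795
s=1.240000, u=0.008795:
  k1 = f(1.240000, 0.008795) = 0.402508
  k2 = f(1.360000, 0.057096) = 0.358471
  k3 = f(1.360000, 0.051812) = 0.358313
  k4 = f(1.480000, 0.094790) = 0.319260
  u ← 0.008795 + (0.24/6)·(k1 + 2k2 + 2k3 + k4) = 0.095009
u(1.48) ≈ 0.0950

0.0950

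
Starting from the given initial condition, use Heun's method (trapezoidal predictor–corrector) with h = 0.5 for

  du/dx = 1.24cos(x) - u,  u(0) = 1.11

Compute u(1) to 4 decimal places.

1.0040

Heun: k1 = f(x_n, u_n); k2 = f(x_n + h, u_n + h·k1); u_{n+1} = u_n + (h/2)·(k1 + k2).
x=0.000000, u=1.110000:
  k1 = f(0.000000, 1.110000) = 0.130000
  k2 = f(0.500000, 1.175000) = -0.086798
  u ← 1.110000 + (0.5/2)·(0.130000 + (-0.086798)) = 1.120801
x=0.500000, u=1.120801:
  k1 = f(0.500000, 1.120801) = -0.032598
  k2 = f(1.000000, 1.104501) = -0.434527
  u ← 1.120801 + (0.5/2)·(-0.032598 + (-0.434527)) = 1.004019
u(1) ≈ 1.0040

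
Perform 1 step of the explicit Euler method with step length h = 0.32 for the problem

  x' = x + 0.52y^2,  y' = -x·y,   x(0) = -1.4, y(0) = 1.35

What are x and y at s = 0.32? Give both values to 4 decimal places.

Euler on (x,y): x_{n+1} = x_n + h·x', y_{n+1} = y_n + h·y'.
0.000000: (-1.400000, 1.350000); f=(-0.452300, 1.890000) → (-1.544736, 1.954800)
(x(0.32), y(0.32)) ≈ (-1.5447, 1.9548)

-1.5447, 1.9548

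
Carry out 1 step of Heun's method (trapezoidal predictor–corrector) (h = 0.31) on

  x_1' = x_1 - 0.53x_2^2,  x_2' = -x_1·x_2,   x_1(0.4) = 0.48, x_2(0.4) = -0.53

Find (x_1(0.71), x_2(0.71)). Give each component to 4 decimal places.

0.6049, -0.4498

Heun on (x_1,x_2): k1 = f(s_n, state_n); k2 = f(s_n + h, state_n + h·k1); state_{n+1} = state_n + (h/2)·(k1 + k2).
0.400000: (0.480000, -0.530000)
  k1 = (0.331123, 0.254400)
  predictor → (0.582648, -0.451136)
  k2 = (0.474781, 0.262854)
  → (0.604915, -0.449826)
(x_1(0.71), x_2(0.71)) ≈ (0.6049, -0.4498)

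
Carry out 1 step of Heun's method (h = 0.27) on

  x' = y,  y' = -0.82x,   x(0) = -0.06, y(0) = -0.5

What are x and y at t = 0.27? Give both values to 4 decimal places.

-0.1932, -0.4718

Heun on (x,y): k1 = f(t_n, state_n); k2 = f(t_n + h, state_n + h·k1); state_{n+1} = state_n + (h/2)·(k1 + k2).
0.000000: (-0.060000, -0.500000)
  k1 = (-0.500000, 0.049200)
  predictor → (-0.195000, -0.486716)
  k2 = (-0.486716, 0.159900)
  → (-0.193207, -0.471772)
(x(0.27), y(0.27)) ≈ (-0.1932, -0.4718)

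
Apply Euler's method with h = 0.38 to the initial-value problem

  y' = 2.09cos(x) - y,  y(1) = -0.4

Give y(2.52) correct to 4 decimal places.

-0.4196

Euler: y_{n+1} = y_n + h·f(x_n, y_n).
x=1.000000, y=-0.400000: f=1.529232 → y ← -0.400000 + 0.38·1.529232 = 0.181108
x=1.380000, y=0.181108: f=0.215241 → y ← 0.181108 + 0.38·0.215241 = 0.262900
x=1.760000, y=0.262900: f=-0.655980 → y ← 0.262900 + 0.38·(-0.655980) = 0.013627
x=2.140000, y=0.013627: f=-1.140057 → y ← 0.013627 + 0.38·(-1.140057) = -0.419594
y(2.52) ≈ -0.4196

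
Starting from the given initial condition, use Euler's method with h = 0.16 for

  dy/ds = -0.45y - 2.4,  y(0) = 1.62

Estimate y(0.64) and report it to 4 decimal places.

-0.1765

Euler: y_{n+1} = y_n + h·f(s_n, y_n).
s=0.000000, y=1.620000: f=-3.129000 → y ← 1.620000 + 0.16·(-3.129000) = 1.119360
s=0.160000, y=1.119360: f=-2.903712 → y ← 1.119360 + 0.16·(-2.903712) = 0.654766
s=0.320000, y=0.654766: f=-2.694645 → y ← 0.654766 + 0.16·(-2.694645) = 0.223623
s=0.480000, y=0.223623: f=-2.500630 → y ← 0.223623 + 0.16·(-2.500630) = -0.176478
y(0.64) ≈ -0.1765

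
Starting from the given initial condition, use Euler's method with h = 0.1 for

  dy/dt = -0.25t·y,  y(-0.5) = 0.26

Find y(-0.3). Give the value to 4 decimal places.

Euler: y_{n+1} = y_n + h·f(t_n, y_n).
t=-0.500000, y=0.260000: f=0.032500 → y ← 0.260000 + 0.1·0.032500 = 0.263250
t=-0.400000, y=0.263250: f=0.026325 → y ← 0.263250 + 0.1·0.026325 = 0.265882
y(-0.3) ≈ 0.2659

0.2659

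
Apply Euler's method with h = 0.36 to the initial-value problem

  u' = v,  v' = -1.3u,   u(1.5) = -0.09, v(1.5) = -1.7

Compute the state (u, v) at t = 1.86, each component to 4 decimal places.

-0.7020, -1.6579

Euler on (u,v): u_{n+1} = u_n + h·u', v_{n+1} = v_n + h·v'.
1.500000: (-0.090000, -1.700000); f=(-1.700000, 0.117000) → (-0.702000, -1.657880)
(u(1.86), v(1.86)) ≈ (-0.7020, -1.6579)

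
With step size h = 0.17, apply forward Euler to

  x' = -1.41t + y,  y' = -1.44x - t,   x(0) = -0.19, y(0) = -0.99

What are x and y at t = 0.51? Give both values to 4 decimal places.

Euler on (x,y): x_{n+1} = x_n + h·x', y_{n+1} = y_n + h·y'.
0.000000: (-0.190000, -0.990000); f=(-0.990000, 0.273600) → (-0.358300, -0.943488)
0.170000: (-0.358300, -0.943488); f=(-1.183188, 0.345952) → (-0.559442, -0.884676)
0.340000: (-0.559442, -0.884676); f=(-1.364076, 0.465596) → (-0.791335, -0.805525)
(x(0.51), y(0.51)) ≈ (-0.7913, -0.8055)

-0.7913, -0.8055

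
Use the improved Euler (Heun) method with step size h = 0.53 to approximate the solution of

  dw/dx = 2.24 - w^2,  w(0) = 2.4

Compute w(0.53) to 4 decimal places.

Heun: k1 = f(x_n, w_n); k2 = f(x_n + h, w_n + h·k1); w_{n+1} = w_n + (h/2)·(k1 + k2).
x=0.000000, w=2.400000:
  k1 = f(0.000000, 2.400000) = -3.520000
  k2 = f(0.530000, 0.534400) = 1.954417
  w ← 2.400000 + (0.53/2)·(-3.520000 + 1.954417) = 1.985120
w(0.53) ≈ 1.9851

1.9851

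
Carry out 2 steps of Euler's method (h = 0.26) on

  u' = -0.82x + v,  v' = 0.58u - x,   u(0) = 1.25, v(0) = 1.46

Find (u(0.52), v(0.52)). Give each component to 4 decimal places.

2.0028, 1.8266

Euler on (u,v): u_{n+1} = u_n + h·u', v_{n+1} = v_n + h·v'.
0.000000: (1.250000, 1.460000); f=(1.460000, 0.725000) → (1.629600, 1.648500)
0.260000: (1.629600, 1.648500); f=(1.435300, 0.685168) → (2.002778, 1.826644)
(u(0.52), v(0.52)) ≈ (2.0028, 1.8266)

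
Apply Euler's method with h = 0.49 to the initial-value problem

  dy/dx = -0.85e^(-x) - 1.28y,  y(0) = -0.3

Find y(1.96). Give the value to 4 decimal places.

Euler: y_{n+1} = y_n + h·f(x_n, y_n).
x=0.000000, y=-0.300000: f=-0.466000 → y ← -0.300000 + 0.49·(-0.466000) = -0.528340
x=0.490000, y=-0.528340: f=0.155543 → y ← -0.528340 + 0.49·0.155543 = -0.452124
x=0.980000, y=-0.452124: f=0.259704 → y ← -0.452124 + 0.49·0.259704 = -0.324869
x=1.470000, y=-0.324869: f=0.220396 → y ← -0.324869 + 0.49·0.220396 = -0.216875
y(1.96) ≈ -0.2169

-0.2169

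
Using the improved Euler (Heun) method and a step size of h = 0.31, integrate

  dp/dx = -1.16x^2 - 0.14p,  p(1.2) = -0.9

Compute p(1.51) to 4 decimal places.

Heun: k1 = f(x_n, p_n); k2 = f(x_n + h, p_n + h·k1); p_{n+1} = p_n + (h/2)·(k1 + k2).
x=1.200000, p=-0.900000:
  k1 = f(1.200000, -0.900000) = -1.544400
  k2 = f(1.510000, -1.378764) = -2.451889
  p ← -0.900000 + (0.31/2)·(-1.544400 + (-2.451889)) = -1.519425
p(1.51) ≈ -1.5194

-1.5194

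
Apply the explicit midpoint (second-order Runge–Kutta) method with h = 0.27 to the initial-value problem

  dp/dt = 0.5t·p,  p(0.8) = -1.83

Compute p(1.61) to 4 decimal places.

-2.9639

Midpoint: k1 = f(t_n, p_n); k2 = f(t_n + h/2, p_n + (h/2)·k1); p_{n+1} = p_n + h·k2.
t=0.800000, p=-1.830000:
  k1 = f(0.800000, -1.830000) = -0.732000
  k2 = f(0.935000, -1.928820) = -0.901723
  p ← -1.830000 + 0.27·(-0.901723) = -2.073465
t=1.070000, p=-2.073465:
  k1 = f(1.070000, -2.073465) = -1.109304
  k2 = f(1.205000, -2.223221) = -1.339491
  p ← -2.073465 + 0.27·(-1.339491) = -2.435128
t=1.340000, p=-2.435128:
  k1 = f(1.340000, -2.435128) = -1.631536
  k2 = f(1.475000, -2.655385) = -1.958347
  p ← -2.435128 + 0.27·(-1.958347) = -2.963881
p(1.61) ≈ -2.9639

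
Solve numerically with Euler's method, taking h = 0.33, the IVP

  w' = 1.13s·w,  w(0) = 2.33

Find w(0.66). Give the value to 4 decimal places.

2.6167

Euler: w_{n+1} = w_n + h·f(s_n, w_n).
s=0.000000, w=2.330000: f=0.000000 → w ← 2.330000 + 0.33·0.000000 = 2.330000
s=0.330000, w=2.330000: f=0.868857 → w ← 2.330000 + 0.33·0.868857 = 2.616723
w(0.66) ≈ 2.6167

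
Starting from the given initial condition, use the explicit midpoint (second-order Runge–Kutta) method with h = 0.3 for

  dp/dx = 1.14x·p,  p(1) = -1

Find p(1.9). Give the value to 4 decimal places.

Midpoint: k1 = f(x_n, p_n); k2 = f(x_n + h/2, p_n + (h/2)·k1); p_{n+1} = p_n + h·k2.
x=1.000000, p=-1.000000:
  k1 = f(1.000000, -1.000000) = -1.140000
  k2 = f(1.150000, -1.171000) = -1.535181
  p ← -1.000000 + 0.3·(-1.535181) = -1.460554
x=1.300000, p=-1.460554:
  k1 = f(1.300000, -1.460554) = -2.164541
  k2 = f(1.450000, -1.785236) = -2.950994
  p ← -1.460554 + 0.3·(-2.950994) = -2.345853
x=1.600000, p=-2.345853:
  k1 = f(1.600000, -2.345853) = -4.278835
  k2 = f(1.750000, -2.987678) = -5.960417
  p ← -2.345853 + 0.3·(-5.960417) = -4.133978
p(1.9) ≈ -4.1340

-4.1340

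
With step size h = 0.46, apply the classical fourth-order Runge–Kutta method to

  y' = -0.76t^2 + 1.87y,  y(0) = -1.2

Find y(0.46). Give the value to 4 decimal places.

-2.8620

RK4: k1 = f(t_n, y_n); k2 = f(t_n + h/2, y_n + (h/2)·k1); k3 = f(t_n + h/2, y_n + (h/2)·k2); k4 = f(t_n + h, y_n + h·k3); y_{n+1} = y_n + (h/6)·(k1 + 2k2 + 2k3 + k4).
t=0.000000, y=-1.200000:
  k1 = f(0.000000, -1.200000) = -2.244000
  k2 = f(0.230000, -1.716120) = -3.249348
  k3 = f(0.230000, -1.947350) = -3.681749
  k4 = f(0.460000, -2.893604) = -5.571856
  y ← -1.200000 + (0.46/6)·(k1 + 2k2 + 2k3 + k4) = -2.861984
y(0.46) ≈ -2.8620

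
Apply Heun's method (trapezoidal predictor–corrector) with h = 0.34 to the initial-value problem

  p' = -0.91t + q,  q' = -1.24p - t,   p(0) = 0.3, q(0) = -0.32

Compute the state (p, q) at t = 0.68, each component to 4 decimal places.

-0.2324, -0.6474

Heun on (p,q): k1 = f(t_n, state_n); k2 = f(t_n + h, state_n + h·k1); state_{n+1} = state_n + (h/2)·(k1 + k2).
0.000000: (0.300000, -0.320000)
  k1 = (-0.320000, -0.372000)
  predictor → (0.191200, -0.446480)
  k2 = (-0.755880, -0.577088)
  → (0.117100, -0.481345)
0.340000: (0.117100, -0.481345)
  k1 = (-0.790745, -0.485204)
  predictor → (-0.151753, -0.646314)
  k2 = (-1.265114, -0.491826)
  → (-0.232396, -0.647440)
(p(0.68), q(0.68)) ≈ (-0.2324, -0.6474)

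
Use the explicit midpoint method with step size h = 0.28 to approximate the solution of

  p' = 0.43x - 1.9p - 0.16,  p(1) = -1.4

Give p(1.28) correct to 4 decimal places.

Midpoint: k1 = f(x_n, p_n); k2 = f(x_n + h/2, p_n + (h/2)·k1); p_{n+1} = p_n + h·k2.
x=1.000000, p=-1.400000:
  k1 = f(1.000000, -1.400000) = 2.930000
  k2 = f(1.140000, -0.989800) = 2.210820
  p ← -1.400000 + 0.28·2.210820 = -0.780970
p(1.28) ≈ -0.7810

-0.7810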